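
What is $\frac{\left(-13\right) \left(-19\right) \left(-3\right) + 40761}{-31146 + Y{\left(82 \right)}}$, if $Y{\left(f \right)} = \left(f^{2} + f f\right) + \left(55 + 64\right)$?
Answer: $- \frac{40020}{17579} \approx -2.2766$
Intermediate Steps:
$Y{\left(f \right)} = 119 + 2 f^{2}$ ($Y{\left(f \right)} = \left(f^{2} + f^{2}\right) + 119 = 2 f^{2} + 119 = 119 + 2 f^{2}$)
$\frac{\left(-13\right) \left(-19\right) \left(-3\right) + 40761}{-31146 + Y{\left(82 \right)}} = \frac{\left(-13\right) \left(-19\right) \left(-3\right) + 40761}{-31146 + \left(119 + 2 \cdot 82^{2}\right)} = \frac{247 \left(-3\right) + 40761}{-31146 + \left(119 + 2 \cdot 6724\right)} = \frac{-741 + 40761}{-31146 + \left(119 + 13448\right)} = \frac{40020}{-31146 + 13567} = \frac{40020}{-17579} = 40020 \left(- \frac{1}{17579}\right) = - \frac{40020}{17579}$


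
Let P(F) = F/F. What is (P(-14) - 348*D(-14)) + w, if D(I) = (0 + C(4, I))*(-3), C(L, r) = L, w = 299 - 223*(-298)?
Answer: 70930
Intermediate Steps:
w = 66753 (w = 299 + 66454 = 66753)
P(F) = 1
D(I) = -12 (D(I) = (0 + 4)*(-3) = 4*(-3) = -12)
(P(-14) - 348*D(-14)) + w = (1 - 348*(-12)) + 66753 = (1 + 4176) + 66753 = 4177 + 66753 = 70930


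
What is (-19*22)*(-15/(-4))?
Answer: -3135/2 ≈ -1567.5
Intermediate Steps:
(-19*22)*(-15/(-4)) = -(-6270)*(-1)/4 = -418*15/4 = -3135/2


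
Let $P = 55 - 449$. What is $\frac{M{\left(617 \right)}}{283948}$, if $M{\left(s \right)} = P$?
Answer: $- \frac{197}{141974} \approx -0.0013876$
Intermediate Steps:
$P = -394$ ($P = 55 - 449 = -394$)
$M{\left(s \right)} = -394$
$\frac{M{\left(617 \right)}}{283948} = - \frac{394}{283948} = \left(-394\right) \frac{1}{283948} = - \frac{197}{141974}$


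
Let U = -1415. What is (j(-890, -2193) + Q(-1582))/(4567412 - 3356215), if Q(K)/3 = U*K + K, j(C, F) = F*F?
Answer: 886161/93169 ≈ 9.5113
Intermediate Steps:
j(C, F) = F²
Q(K) = -4242*K (Q(K) = 3*(-1415*K + K) = 3*(-1414*K) = -4242*K)
(j(-890, -2193) + Q(-1582))/(4567412 - 3356215) = ((-2193)² - 4242*(-1582))/(4567412 - 3356215) = (4809249 + 6710844)/1211197 = 11520093*(1/1211197) = 886161/93169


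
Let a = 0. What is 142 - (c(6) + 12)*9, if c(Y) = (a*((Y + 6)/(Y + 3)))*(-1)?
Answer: 34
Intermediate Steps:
c(Y) = 0 (c(Y) = (0*((Y + 6)/(Y + 3)))*(-1) = (0*((6 + Y)/(3 + Y)))*(-1) = 0*(-1) = 0)
142 - (c(6) + 12)*9 = 142 - (0 + 12)*9 = 142 - 12*9 = 142 - 1*108 = 142 - 108 = 34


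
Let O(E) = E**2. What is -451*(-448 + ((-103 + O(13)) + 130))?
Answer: 113652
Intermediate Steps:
-451*(-448 + ((-103 + O(13)) + 130)) = -451*(-448 + ((-103 + 13**2) + 130)) = -451*(-448 + ((-103 + 169) + 130)) = -451*(-448 + (66 + 130)) = -451*(-448 + 196) = -451*(-252) = 113652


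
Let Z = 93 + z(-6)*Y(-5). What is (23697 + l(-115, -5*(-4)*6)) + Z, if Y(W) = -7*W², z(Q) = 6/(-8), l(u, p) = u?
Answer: 95225/4 ≈ 23806.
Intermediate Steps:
z(Q) = -¾ (z(Q) = 6*(-⅛) = -¾)
Z = 897/4 (Z = 93 - (-21)*(-5)²/4 = 93 - (-21)*25/4 = 93 - ¾*(-175) = 93 + 525/4 = 897/4 ≈ 224.25)
(23697 + l(-115, -5*(-4)*6)) + Z = (23697 - 115) + 897/4 = 23582 + 897/4 = 95225/4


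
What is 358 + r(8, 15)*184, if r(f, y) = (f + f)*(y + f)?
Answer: 68070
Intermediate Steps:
r(f, y) = 2*f*(f + y) (r(f, y) = (2*f)*(f + y) = 2*f*(f + y))
358 + r(8, 15)*184 = 358 + (2*8*(8 + 15))*184 = 358 + (2*8*23)*184 = 358 + 368*184 = 358 + 67712 = 68070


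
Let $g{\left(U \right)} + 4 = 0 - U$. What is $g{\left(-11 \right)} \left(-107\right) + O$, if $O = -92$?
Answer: $-841$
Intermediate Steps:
$g{\left(U \right)} = -4 - U$ ($g{\left(U \right)} = -4 + \left(0 - U\right) = -4 - U$)
$g{\left(-11 \right)} \left(-107\right) + O = \left(-4 - -11\right) \left(-107\right) - 92 = \left(-4 + 11\right) \left(-107\right) - 92 = 7 \left(-107\right) - 92 = -749 - 92 = -841$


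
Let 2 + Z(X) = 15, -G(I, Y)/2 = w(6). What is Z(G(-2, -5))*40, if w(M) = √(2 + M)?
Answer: 520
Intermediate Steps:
G(I, Y) = -4*√2 (G(I, Y) = -2*√(2 + 6) = -4*√2)
Z(X) = 13 (Z(X) = -2 + 15 = 13)
Z(G(-2, -5))*40 = 13*40 = 520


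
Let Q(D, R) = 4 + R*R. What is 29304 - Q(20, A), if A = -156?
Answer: 4964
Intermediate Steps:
Q(D, R) = 4 + R²
29304 - Q(20, A) = 29304 - (4 + (-156)²) = 29304 - (4 + 24336) = 29304 - 1*24340 = 29304 - 24340 = 4964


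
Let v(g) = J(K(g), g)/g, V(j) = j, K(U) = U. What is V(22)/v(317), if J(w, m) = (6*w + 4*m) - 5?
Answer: 6974/3165 ≈ 2.2035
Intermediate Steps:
J(w, m) = -5 + 4*m + 6*w (J(w, m) = (4*m + 6*w) - 5 = -5 + 4*m + 6*w)
v(g) = (-5 + 10*g)/g (v(g) = (-5 + 4*g + 6*g)/g = (-5 + 10*g)/g)
V(22)/v(317) = 22/(10 - 5/317) = 22/(3165/317) = 22*(317/3165) = 6974/3165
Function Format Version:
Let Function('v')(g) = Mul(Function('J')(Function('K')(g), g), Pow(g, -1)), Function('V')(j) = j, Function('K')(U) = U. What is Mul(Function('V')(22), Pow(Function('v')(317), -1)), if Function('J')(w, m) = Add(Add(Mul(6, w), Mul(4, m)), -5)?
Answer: Rational(6974, 3165) ≈ 2.2035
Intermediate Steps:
Function('J')(w, m) = Add(-5, Mul(4, m), Mul(6, w)) (Function('J')(w, m) = Add(Add(Mul(4, m), Mul(6, w)), -5) = Add(-5, Mul(4, m), Mul(6, w)))
Function('v')(g) = Mul(Pow(g, -1), Add(-5, Mul(10, g))) (Function('v')(g) = Mul(Add(-5, Mul(4, g), Mul(6, g)), Pow(g, -1)) = Mul(Add(-5, Mul(10, g)), Pow(g, -1)) = Mul(Pow(g, -1), Add(-5, Mul(10, g))))
Mul(Function('V')(22), Pow(Function('v')(317), -1)) = Mul(22, Pow(Add(10, Mul(-5, Pow(317, -1))), -1)) = Mul(22, Pow(Add(10, Mul(-5, Rational(1, 317))), -1)) = Mul(22, Pow(Add(10, Rational(-5, 317)), -1)) = Mul(22, Pow(Rational(3165, 317), -1)) = Mul(22, Rational(317, 3165)) = Rational(6974, 3165)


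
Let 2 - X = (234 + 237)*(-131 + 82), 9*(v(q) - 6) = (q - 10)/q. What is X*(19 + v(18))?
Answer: 46831349/81 ≈ 5.7817e+5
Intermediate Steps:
v(q) = 6 + (-10 + q)/(9*q) (v(q) = 6 + ((q - 10)/q)/9 = 6 + ((-10 + q)/q)/9 = 6 + (-10 + q)/(9*q))
X = 23081 (X = 2 - (234 + 237)*(-131 + 82) = 2 - 471*(-49) = 2 - 1*(-23079) = 2 + 23079 = 23081)
X*(19 + v(18)) = 23081*(19 + (5/9)*(-2 + 11*18)/18) = 23081*(19 + (5/9)*(1/18)*(-2 + 198)) = 23081*(19 + (5/9)*(1/18)*196) = 23081*(19 + 490/81) = 23081*(2029/81) = 46831349/81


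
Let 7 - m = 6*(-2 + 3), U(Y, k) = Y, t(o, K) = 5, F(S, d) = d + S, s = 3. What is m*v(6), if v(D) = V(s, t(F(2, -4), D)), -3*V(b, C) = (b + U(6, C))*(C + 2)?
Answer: -21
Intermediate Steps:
F(S, d) = S + d
m = 1 (m = 7 - 6*(-2 + 3) = 7 - 6 = 1)
V(b, C) = -(2 + C)*(6 + b)/3 (V(b, C) = -(b + 6)*(C + 2)/3 = -(6 + b)*(2 + C)/3 = -(2 + C)*(6 + b)/3)
v(D) = -21 (v(D) = -4 - 2*5 - 2/3*3 - 1/3*5*3 = -4 - 10 - 2 - 5 = -21)
m*v(6) = 1*(-21) = -21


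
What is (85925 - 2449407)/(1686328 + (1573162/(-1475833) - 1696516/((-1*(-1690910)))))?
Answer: -134047072042270465/95641538003729968 ≈ -1.4016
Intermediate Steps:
(85925 - 2449407)/(1686328 + (1573162/(-1475833) - 1696516/((-1*(-1690910))))) = -2363482/(1686328 + (1573162*(-1/1475833) - 1696516/1690910)) = -2363482/(1686328 + (-1573162/1475833 - 1696516*1/1690910)) = -2363482/(1686328 + (-1573162/1475833 - 848258/845455)) = -2363482/(1686328 - 2581924827624/1247750389015) = -2363482/2104113836082059296/1247750389015 = -2363482*1247750389015/2104113836082059296 = -134047072042270465/95641538003729968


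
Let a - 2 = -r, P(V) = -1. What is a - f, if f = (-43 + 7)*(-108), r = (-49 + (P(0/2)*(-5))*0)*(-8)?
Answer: -4278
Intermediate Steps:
r = 392 (r = (-49 - 1*(-5)*0)*(-8) = (-49 + 5*0)*(-8) = (-49 + 0)*(-8) = -49*(-8) = 392)
f = 3888 (f = -36*(-108) = 3888)
a = -390 (a = 2 - 1*392 = 2 - 392 = -390)
a - f = -390 - 1*3888 = -390 - 3888 = -4278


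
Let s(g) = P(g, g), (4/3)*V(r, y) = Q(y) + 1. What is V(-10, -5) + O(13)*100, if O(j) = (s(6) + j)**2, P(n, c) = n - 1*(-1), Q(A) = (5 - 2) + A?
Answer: 159997/4 ≈ 39999.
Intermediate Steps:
Q(A) = 3 + A
V(r, y) = 3 + 3*y/4 (V(r, y) = 3*((3 + y) + 1)/4 = 3*(4 + y)/4 = 3 + 3*y/4)
P(n, c) = 1 + n (P(n, c) = n + 1 = 1 + n)
s(g) = 1 + g
O(j) = (7 + j)**2 (O(j) = ((1 + 6) + j)**2 = (7 + j)**2)
V(-10, -5) + O(13)*100 = (3 + (3/4)*(-5)) + (7 + 13)**2*100 = (3 - 15/4) + 20**2*100 = -3/4 + 400*100 = -3/4 + 40000 = 159997/4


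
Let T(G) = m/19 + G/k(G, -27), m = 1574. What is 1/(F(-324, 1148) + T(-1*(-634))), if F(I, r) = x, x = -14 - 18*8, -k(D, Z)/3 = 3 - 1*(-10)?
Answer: -741/67738 ≈ -0.010939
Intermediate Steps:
k(D, Z) = -39 (k(D, Z) = -3*(3 - 1*(-10)) = -3*(3 + 10) = -3*13 = -39)
T(G) = 1574/19 - G/39 (T(G) = 1574/19 + G/(-39) = 1574*(1/19) + G*(-1/39) = 1574/19 - G/39)
x = -158 (x = -14 - 144 = -158)
F(I, r) = -158
1/(F(-324, 1148) + T(-1*(-634))) = 1/(-158 + (1574/19 - (-1)*(-634)/39)) = 1/(-158 + (1574/19 - 1/39*634)) = 1/(-158 + (1574/19 - 634/39)) = 1/(-158 + 49340/741) = 1/(-67738/741) = -741/67738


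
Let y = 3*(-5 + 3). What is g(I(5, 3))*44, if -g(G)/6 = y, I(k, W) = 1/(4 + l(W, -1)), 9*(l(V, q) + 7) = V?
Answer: 1584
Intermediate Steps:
l(V, q) = -7 + V/9
y = -6 (y = 3*(-2) = -6)
I(k, W) = 1/(-3 + W/9) (I(k, W) = 1/(4 + (-7 + W/9)) = 1/(-3 + W/9))
g(G) = 36 (g(G) = -6*(-6) = 36)
g(I(5, 3))*44 = 36*44 = 1584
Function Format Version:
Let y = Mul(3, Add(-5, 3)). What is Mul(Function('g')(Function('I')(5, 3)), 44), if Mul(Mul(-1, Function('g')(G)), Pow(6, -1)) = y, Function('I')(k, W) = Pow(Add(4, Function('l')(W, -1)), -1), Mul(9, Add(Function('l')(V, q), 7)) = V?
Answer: 1584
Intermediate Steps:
Function('l')(V, q) = Add(-7, Mul(Rational(1, 9), V))
y = -6 (y = Mul(3, -2) = -6)
Function('I')(k, W) = Pow(Add(-3, Mul(Rational(1, 9), W)), -1) (Function('I')(k, W) = Pow(Add(4, Add(-7, Mul(Rational(1, 9), W))), -1) = Pow(Add(-3, Mul(Rational(1, 9), W)), -1))
Function('g')(G) = 36 (Function('g')(G) = Mul(-6, -6) = 36)
Mul(Function('g')(Function('I')(5, 3)), 44) = Mul(36, 44) = 1584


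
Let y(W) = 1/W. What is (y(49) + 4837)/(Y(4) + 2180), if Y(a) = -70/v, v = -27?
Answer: 3199689/1443785 ≈ 2.2162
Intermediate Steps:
Y(a) = 70/27 (Y(a) = -70/(-27) = -70*(-1/27) = 70/27)
(y(49) + 4837)/(Y(4) + 2180) = (1/49 + 4837)/(70/27 + 2180) = (1/49 + 4837)/(58930/27) = (237014/49)*(27/58930) = 3199689/1443785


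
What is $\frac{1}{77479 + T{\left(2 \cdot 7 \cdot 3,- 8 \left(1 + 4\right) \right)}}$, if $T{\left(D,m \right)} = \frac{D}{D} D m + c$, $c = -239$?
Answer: $\frac{1}{75560} \approx 1.3235 \cdot 10^{-5}$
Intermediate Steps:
$T{\left(D,m \right)} = -239 + D m$ ($T{\left(D,m \right)} = \frac{D}{D} D m - 239 = 1 D m - 239 = D m - 239 = -239 + D m$)
$\frac{1}{77479 + T{\left(2 \cdot 7 \cdot 3,- 8 \left(1 + 4\right) \right)}} = \frac{1}{77479 + \left(-239 + 2 \cdot 7 \cdot 3 \left(- 8 \left(1 + 4\right)\right)\right)} = \frac{1}{77479 + \left(-239 + 14 \cdot 3 \left(\left(-8\right) 5\right)\right)} = \frac{1}{77479 + \left(-239 + 42 \left(-40\right)\right)} = \frac{1}{77479 - 1919} = \frac{1}{75560}$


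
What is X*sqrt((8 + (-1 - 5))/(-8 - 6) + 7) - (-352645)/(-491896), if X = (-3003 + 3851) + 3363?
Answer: -352645/491896 + 16844*sqrt(21)/7 ≈ 11026.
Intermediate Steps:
X = 4211 (X = 848 + 3363 = 4211)
X*sqrt((8 + (-1 - 5))/(-8 - 6) + 7) - (-352645)/(-491896) = 4211*sqrt((8 + (-1 - 5))/(-8 - 6) + 7) - (-352645)/(-491896) = 4211*sqrt((8 - 6)/(-14) + 7) - (-352645)*(-1)/491896 = 4211*sqrt(2*(-1/14) + 7) - 1*352645/491896 = 4211*sqrt(-1/7 + 7) - 352645/491896 = 4211*sqrt(48/7) - 352645/491896 = 4211*(4*sqrt(21)/7) - 352645/491896 = 16844*sqrt(21)/7 - 352645/491896 = -352645/491896 + 16844*sqrt(21)/7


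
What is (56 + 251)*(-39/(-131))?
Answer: 11973/131 ≈ 91.397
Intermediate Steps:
(56 + 251)*(-39/(-131)) = 307*(-39*(-1/131)) = 307*(39/131) = 11973/131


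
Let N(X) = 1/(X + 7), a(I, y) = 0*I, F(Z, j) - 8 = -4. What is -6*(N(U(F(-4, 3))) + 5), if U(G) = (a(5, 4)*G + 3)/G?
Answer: -954/31 ≈ -30.774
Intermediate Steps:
F(Z, j) = 4 (F(Z, j) = 8 - 4 = 4)
a(I, y) = 0
U(G) = 3/G (U(G) = (0*G + 3)/G = (0 + 3)/G = 3/G)
N(X) = 1/(7 + X)
-6*(N(U(F(-4, 3))) + 5) = -6*(1/(7 + 3/4) + 5) = -6*(1/(7 + 3*(¼)) + 5) = -6*(1/(7 + ¾) + 5) = -6*(1/(31/4) + 5) = -6*(4/31 + 5) = -6*159/31 = -954/31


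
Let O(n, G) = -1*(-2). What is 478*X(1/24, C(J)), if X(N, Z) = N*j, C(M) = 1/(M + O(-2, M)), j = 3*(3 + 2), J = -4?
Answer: 1195/4 ≈ 298.75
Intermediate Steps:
O(n, G) = 2
j = 15 (j = 3*5 = 15)
C(M) = 1/(2 + M) (C(M) = 1/(M + 2) = 1/(2 + M))
X(N, Z) = 15*N (X(N, Z) = N*15 = 15*N)
478*X(1/24, C(J)) = 478*(15/24) = 478*(15*(1/24)) = 478*(5/8) = 1195/4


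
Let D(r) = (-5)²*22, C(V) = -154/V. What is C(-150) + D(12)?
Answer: 41327/75 ≈ 551.03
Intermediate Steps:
D(r) = 550 (D(r) = 25*22 = 550)
C(-150) + D(12) = -154/(-150) + 550 = -154*(-1/150) + 550 = 77/75 + 550 = 41327/75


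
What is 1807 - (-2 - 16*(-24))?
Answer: 1425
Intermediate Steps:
1807 - (-2 - 16*(-24)) = 1807 - (-2 + 384) = 1807 - 1*382 = 1807 - 382 = 1425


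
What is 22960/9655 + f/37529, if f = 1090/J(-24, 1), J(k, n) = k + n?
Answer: 3961558074/1666775477 ≈ 2.3768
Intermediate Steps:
f = -1090/23 (f = 1090/(-24 + 1) = 1090/(-23) = 1090*(-1/23) = -1090/23 ≈ -47.391)
22960/9655 + f/37529 = 22960/9655 - 1090/23/37529 = 22960*(1/9655) - 1090/23*1/37529 = 4592/1931 - 1090/863167 = 3961558074/1666775477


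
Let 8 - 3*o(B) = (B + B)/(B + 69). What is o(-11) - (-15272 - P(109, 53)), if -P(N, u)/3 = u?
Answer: 438358/29 ≈ 15116.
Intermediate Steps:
P(N, u) = -3*u
o(B) = 8/3 - 2*B/(3*(69 + B)) (o(B) = 8/3 - (B + B)/(3*(B + 69)) = 8/3 - 2*B/(3*(69 + B)))
o(-11) - (-15272 - P(109, 53)) = 2*(92 - 11)/(69 - 11) - (-15272 - (-3)*53) = 2*81/58 - (-15272 - 1*(-159)) = 2*(1/58)*81 - (-15272 + 159) = 81/29 - 1*(-15113) = 81/29 + 15113 = 438358/29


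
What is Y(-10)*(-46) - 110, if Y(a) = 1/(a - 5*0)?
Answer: -527/5 ≈ -105.40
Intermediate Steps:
Y(a) = 1/a (Y(a) = 1/(a + 0) = 1/a)
Y(-10)*(-46) - 110 = -46/(-10) - 110 = -⅒*(-46) - 110 = 23/5 - 110 = -527/5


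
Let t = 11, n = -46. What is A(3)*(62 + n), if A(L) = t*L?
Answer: 528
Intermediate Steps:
A(L) = 11*L
A(3)*(62 + n) = (11*3)*(62 - 46) = 33*16 = 528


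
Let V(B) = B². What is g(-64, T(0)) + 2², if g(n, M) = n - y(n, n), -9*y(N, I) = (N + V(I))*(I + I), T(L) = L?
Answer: -57404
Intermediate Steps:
y(N, I) = -2*I*(N + I²)/9 (y(N, I) = -(N + I²)*(I + I)/9 = -(N + I²)*2*I/9 = -2*I*(N + I²)/9)
g(n, M) = n + 2*n*(n + n²)/9 (g(n, M) = n - (-2)*n*(n + n²)/9 = n + 2*n*(n + n²)/9)
g(-64, T(0)) + 2² = (⅑)*(-64)*(9 + 2*(-64)*(1 - 64)) + 2² = (⅑)*(-64)*(9 + 2*(-64)*(-63)) + 4 = (⅑)*(-64)*(9 + 8064) + 4 = (⅑)*(-64)*8073 + 4 = -57408 + 4 = -57404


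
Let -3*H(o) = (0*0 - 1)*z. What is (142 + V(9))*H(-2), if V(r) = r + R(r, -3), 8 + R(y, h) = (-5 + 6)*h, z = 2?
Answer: 280/3 ≈ 93.333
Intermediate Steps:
H(o) = ⅔ (H(o) = -(0*0 - 1)*2/3 = -(0 - 1)*2/3 = -(-1)*2/3 = -⅓*(-2) = ⅔)
R(y, h) = -8 + h (R(y, h) = -8 + (-5 + 6)*h = -8 + 1*h = -8 + h)
V(r) = -11 + r (V(r) = r + (-8 - 3) = r - 11 = -11 + r)
(142 + V(9))*H(-2) = (142 + (-11 + 9))*(⅔) = (142 - 2)*(⅔) = 140*(⅔) = 280/3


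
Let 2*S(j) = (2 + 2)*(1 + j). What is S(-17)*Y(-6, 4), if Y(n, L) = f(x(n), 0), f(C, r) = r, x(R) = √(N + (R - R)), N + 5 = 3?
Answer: 0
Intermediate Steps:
N = -2 (N = -5 + 3 = -2)
S(j) = 2 + 2*j (S(j) = ((2 + 2)*(1 + j))/2 = (4*(1 + j))/2 = (4 + 4*j)/2 = 2 + 2*j)
x(R) = I*√2 (x(R) = √(-2 + (R - R)) = √(-2 + 0) = √(-2) = I*√2)
Y(n, L) = 0
S(-17)*Y(-6, 4) = (2 + 2*(-17))*0 = (2 - 34)*0 = -32*0 = 0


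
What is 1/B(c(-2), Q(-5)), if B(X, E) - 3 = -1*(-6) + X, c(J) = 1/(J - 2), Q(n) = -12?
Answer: 4/35 ≈ 0.11429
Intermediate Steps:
c(J) = 1/(-2 + J)
B(X, E) = 9 + X (B(X, E) = 3 + (-1*(-6) + X) = 3 + (6 + X) = 9 + X)
1/B(c(-2), Q(-5)) = 1/(9 + 1/(-2 - 2)) = 1/(9 + 1/(-4)) = 1/(9 - 1/4) = 1/(35/4) = 4/35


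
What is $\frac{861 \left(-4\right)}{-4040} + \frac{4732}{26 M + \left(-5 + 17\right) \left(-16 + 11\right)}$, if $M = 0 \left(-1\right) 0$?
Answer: $- \frac{236383}{3030} \approx -78.014$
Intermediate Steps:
$M = 0$ ($M = 0 \cdot 0 = 0$)
$\frac{861 \left(-4\right)}{-4040} + \frac{4732}{26 M + \left(-5 + 17\right) \left(-16 + 11\right)} = \frac{861 \left(-4\right)}{-4040} + \frac{4732}{26 \cdot 0 + \left(-5 + 17\right) \left(-16 + 11\right)} = \left(-3444\right) \left(- \frac{1}{4040}\right) + \frac{4732}{0 + 12 \left(-5\right)} = \frac{861}{1010} + \frac{4732}{0 - 60} = \frac{861}{1010} + \frac{4732}{-60} = \frac{861}{1010} + 4732 \left(- \frac{1}{60}\right) = \frac{861}{1010} - \frac{1183}{15} = - \frac{236383}{3030}$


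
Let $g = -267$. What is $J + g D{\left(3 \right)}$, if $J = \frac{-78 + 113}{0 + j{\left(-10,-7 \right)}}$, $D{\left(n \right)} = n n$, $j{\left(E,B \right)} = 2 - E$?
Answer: $- \frac{28801}{12} \approx -2400.1$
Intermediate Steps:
$D{\left(n \right)} = n^{2}$
$J = \frac{35}{12}$ ($J = \frac{-78 + 113}{0 + \left(2 - -10\right)} = \frac{35}{0 + \left(2 + 10\right)} = \frac{35}{0 + 12} = \frac{35}{12} \approx 2.9167$)
$J + g D{\left(3 \right)} = \frac{35}{12} - 267 \cdot 3^{2} = \frac{35}{12} - 2403 = - \frac{28801}{12}$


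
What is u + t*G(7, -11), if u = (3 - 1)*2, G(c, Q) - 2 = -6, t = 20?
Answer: -76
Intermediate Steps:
G(c, Q) = -4 (G(c, Q) = 2 - 6 = -4)
u = 4 (u = 2*2 = 4)
u + t*G(7, -11) = 4 + 20*(-4) = 4 - 80 = -76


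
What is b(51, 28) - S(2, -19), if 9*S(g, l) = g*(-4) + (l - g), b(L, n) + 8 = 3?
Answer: -16/9 ≈ -1.7778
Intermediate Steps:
b(L, n) = -5 (b(L, n) = -8 + 3 = -5)
S(g, l) = -5*g/9 + l/9 (S(g, l) = (g*(-4) + (l - g))/9 = (-4*g + (l - g))/9 = (l - 5*g)/9 = -5*g/9 + l/9)
b(51, 28) - S(2, -19) = -5 - (-5/9*2 + (⅑)*(-19)) = -5 - (-10/9 - 19/9) = -5 - 1*(-29/9) = -5 + 29/9 = -16/9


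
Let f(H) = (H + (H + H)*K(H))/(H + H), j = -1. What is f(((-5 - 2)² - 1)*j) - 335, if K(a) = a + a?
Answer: -861/2 ≈ -430.50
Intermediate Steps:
K(a) = 2*a
f(H) = (H + 4*H²)/(2*H) (f(H) = (H + (H + H)*(2*H))/(H + H) = (H + (2*H)*(2*H))/((2*H)) = (H + 4*H²)*(1/(2*H)) = (H + 4*H²)/(2*H))
f(((-5 - 2)² - 1)*j) - 335 = (½ + 2*(((-5 - 2)² - 1)*(-1))) - 335 = (½ + 2*(((-7)² - 1)*(-1))) - 335 = (½ + 2*((49 - 1)*(-1))) - 335 = (½ + 2*(48*(-1))) - 335 = (½ + 2*(-48)) - 335 = (½ - 96) - 335 = -191/2 - 335 = -861/2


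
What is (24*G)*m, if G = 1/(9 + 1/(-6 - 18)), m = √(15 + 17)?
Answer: 2304*√2/215 ≈ 15.155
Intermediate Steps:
m = 4*√2 (m = √32 = 4*√2 ≈ 5.6569)
G = 24/215 (G = 1/(9 + 1/(-24)) = 1/(9 - 1/24) = 1/(215/24) = 24/215 ≈ 0.11163)
(24*G)*m = (24*(24/215))*(4*√2) = 576*(4*√2)/215 = 2304*√2/215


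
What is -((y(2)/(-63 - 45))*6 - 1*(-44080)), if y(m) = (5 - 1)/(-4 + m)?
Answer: -396721/9 ≈ -44080.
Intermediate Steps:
y(m) = 4/(-4 + m)
-((y(2)/(-63 - 45))*6 - 1*(-44080)) = -(((4/(-4 + 2))/(-63 - 45))*6 - 1*(-44080)) = -(((4/(-2))/(-108))*6 + 44080) = -(((4*(-½))*(-1/108))*6 + 44080) = -(-2*(-1/108)*6 + 44080) = -((1/54)*6 + 44080) = -(⅑ + 44080) = -1*396721/9 = -396721/9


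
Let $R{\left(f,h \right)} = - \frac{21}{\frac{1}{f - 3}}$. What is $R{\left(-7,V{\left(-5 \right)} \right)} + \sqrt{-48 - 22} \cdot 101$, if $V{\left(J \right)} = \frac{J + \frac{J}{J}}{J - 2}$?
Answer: $210 + 101 i \sqrt{70} \approx 210.0 + 845.03 i$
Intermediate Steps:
$V{\left(J \right)} = \frac{1 + J}{-2 + J}$ ($V{\left(J \right)} = \frac{J + 1}{-2 + J} = \frac{1 + J}{-2 + J}$)
$R{\left(f,h \right)} = 63 - 21 f$ ($R{\left(f,h \right)} = - \frac{21}{\frac{1}{-3 + f}} = - 21 \left(-3 + f\right) = 63 - 21 f$)
$R{\left(-7,V{\left(-5 \right)} \right)} + \sqrt{-48 - 22} \cdot 101 = \left(63 - -147\right) + \sqrt{-48 - 22} \cdot 101 = \left(63 + 147\right) + \sqrt{-70} \cdot 101 = 210 + i \sqrt{70} \cdot 101 = 210 + 101 i \sqrt{70}$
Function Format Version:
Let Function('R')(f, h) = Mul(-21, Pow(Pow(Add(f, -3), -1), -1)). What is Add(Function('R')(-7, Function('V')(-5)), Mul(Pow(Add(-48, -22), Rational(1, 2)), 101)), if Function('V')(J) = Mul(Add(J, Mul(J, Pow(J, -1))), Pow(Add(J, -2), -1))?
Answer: Add(210, Mul(101, I, Pow(70, Rational(1, 2)))) ≈ Add(210.00, Mul(845.03, I))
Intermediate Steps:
Function('V')(J) = Mul(Pow(Add(-2, J), -1), Add(1, J)) (Function('V')(J) = Mul(Add(J, 1), Pow(Add(-2, J), -1)) = Mul(Add(1, J), Pow(Add(-2, J), -1)) = Mul(Pow(Add(-2, J), -1), Add(1, J)))
Function('R')(f, h) = Add(63, Mul(-21, f)) (Function('R')(f, h) = Mul(-21, Pow(Pow(Add(-3, f), -1), -1)) = Mul(-21, Add(-3, f)) = Add(63, Mul(-21, f)))
Add(Function('R')(-7, Function('V')(-5)), Mul(Pow(Add(-48, -22), Rational(1, 2)), 101)) = Add(Add(63, Mul(-21, -7)), Mul(Pow(Add(-48, -22), Rational(1, 2)), 101)) = Add(Add(63, 147), Mul(Pow(-70, Rational(1, 2)), 101)) = Add(210, Mul(Mul(I, Pow(70, Rational(1, 2))), 101)) = Add(210, Mul(101, I, Pow(70, Rational(1, 2))))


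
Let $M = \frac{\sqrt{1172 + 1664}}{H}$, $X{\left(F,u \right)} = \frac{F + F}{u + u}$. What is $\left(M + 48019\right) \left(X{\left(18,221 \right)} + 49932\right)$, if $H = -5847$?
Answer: $\frac{529889184810}{221} - \frac{7356660 \sqrt{709}}{430729} \approx 2.3977 \cdot 10^{9}$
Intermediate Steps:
$X{\left(F,u \right)} = \frac{F}{u}$ ($X{\left(F,u \right)} = \frac{2 F}{2 u} = 2 F \frac{1}{2 u} = \frac{F}{u}$)
$M = - \frac{2 \sqrt{709}}{5847}$ ($M = \frac{\sqrt{1172 + 1664}}{-5847} = \sqrt{2836} \left(- \frac{1}{5847}\right) = 2 \sqrt{709} \left(- \frac{1}{5847}\right) = - \frac{2 \sqrt{709}}{5847} \approx -0.0091079$)
$\left(M + 48019\right) \left(X{\left(18,221 \right)} + 49932\right) = \left(- \frac{2 \sqrt{709}}{5847} + 48019\right) \left(\frac{18}{221} + 49932\right) = \left(48019 - \frac{2 \sqrt{709}}{5847}\right) \left(18 \cdot \frac{1}{221} + 49932\right) = \left(48019 - \frac{2 \sqrt{709}}{5847}\right) \left(\frac{18}{221} + 49932\right) = \left(48019 - \frac{2 \sqrt{709}}{5847}\right) \frac{11034990}{221} = \frac{529889184810}{221} - \frac{7356660 \sqrt{709}}{430729}$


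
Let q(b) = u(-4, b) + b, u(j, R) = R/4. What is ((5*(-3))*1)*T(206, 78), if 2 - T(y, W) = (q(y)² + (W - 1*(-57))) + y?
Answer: 3998715/4 ≈ 9.9968e+5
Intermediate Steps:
u(j, R) = R/4 (u(j, R) = R*(¼) = R/4)
q(b) = 5*b/4 (q(b) = b/4 + b = 5*b/4)
T(y, W) = -55 - W - y - 25*y²/16 (T(y, W) = 2 - (((5*y/4)² + (W - 1*(-57))) + y) = 2 - ((25*y²/16 + (W + 57)) + y) = 2 - ((25*y²/16 + (57 + W)) + y) = 2 - ((57 + W + 25*y²/16) + y) = 2 - (57 + W + y + 25*y²/16) = 2 + (-57 - W - y - 25*y²/16) = -55 - W - y - 25*y²/16)
((5*(-3))*1)*T(206, 78) = ((5*(-3))*1)*(-55 - 1*78 - 1*206 - 25/16*206²) = (-15*1)*(-55 - 78 - 206 - 25/16*42436) = -15*(-55 - 78 - 206 - 265225/4) = -15*(-266581/4) = 3998715/4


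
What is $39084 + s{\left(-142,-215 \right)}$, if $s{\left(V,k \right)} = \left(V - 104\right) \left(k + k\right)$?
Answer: $144864$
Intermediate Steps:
$s{\left(V,k \right)} = 2 k \left(-104 + V\right)$ ($s{\left(V,k \right)} = \left(-104 + V\right) 2 k = 2 k \left(-104 + V\right)$)
$39084 + s{\left(-142,-215 \right)} = 39084 + 2 \left(-215\right) \left(-104 - 142\right) = 39084 + 2 \left(-215\right) \left(-246\right) = 39084 + 105780 = 144864$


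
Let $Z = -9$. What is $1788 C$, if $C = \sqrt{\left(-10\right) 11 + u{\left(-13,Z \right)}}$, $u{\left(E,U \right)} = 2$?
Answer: $10728 i \sqrt{3} \approx 18581.0 i$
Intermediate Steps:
$C = 6 i \sqrt{3}$ ($C = \sqrt{\left(-10\right) 11 + 2} = \sqrt{-110 + 2} = \sqrt{-108} = 6 i \sqrt{3} \approx 10.392 i$)
$1788 C = 1788 \cdot 6 i \sqrt{3} = 10728 i \sqrt{3}$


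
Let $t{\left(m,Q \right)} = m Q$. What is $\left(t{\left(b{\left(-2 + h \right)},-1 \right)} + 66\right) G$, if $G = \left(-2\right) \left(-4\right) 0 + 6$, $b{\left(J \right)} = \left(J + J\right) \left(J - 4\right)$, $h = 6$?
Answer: $396$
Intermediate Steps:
$b{\left(J \right)} = 2 J \left(-4 + J\right)$
$G = 6$ ($G = 8 \cdot 0 + 6 = 0 + 6 = 6$)
$t{\left(m,Q \right)} = Q m$
$\left(t{\left(b{\left(-2 + h \right)},-1 \right)} + 66\right) G = \left(- 2 \left(-2 + 6\right) \left(-4 + \left(-2 + 6\right)\right) + 66\right) 6 = \left(- 2 \cdot 4 \left(-4 + 4\right) + 66\right) 6 = \left(- 2 \cdot 4 \cdot 0 + 66\right) 6 = \left(\left(-1\right) 0 + 66\right) 6 = \left(0 + 66\right) 6 = 66 \cdot 6 = 396$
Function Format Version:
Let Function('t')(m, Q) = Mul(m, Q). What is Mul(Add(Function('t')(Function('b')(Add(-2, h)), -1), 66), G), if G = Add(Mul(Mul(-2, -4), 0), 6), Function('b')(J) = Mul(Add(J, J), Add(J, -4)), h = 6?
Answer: 396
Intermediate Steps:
Function('b')(J) = Mul(2, J, Add(-4, J)) (Function('b')(J) = Mul(Mul(2, J), Add(-4, J)) = Mul(2, J, Add(-4, J)))
G = 6 (G = Add(Mul(8, 0), 6) = Add(0, 6) = 6)
Function('t')(m, Q) = Mul(Q, m)
Mul(Add(Function('t')(Function('b')(Add(-2, h)), -1), 66), G) = Mul(Add(Mul(-1, Mul(2, Add(-2, 6), Add(-4, Add(-2, 6)))), 66), 6) = Mul(Add(Mul(-1, Mul(2, 4, Add(-4, 4))), 66), 6) = Mul(Add(Mul(-1, Mul(2, 4, 0)), 66), 6) = Mul(Add(Mul(-1, 0), 66), 6) = Mul(Add(0, 66), 6) = Mul(66, 6) = 396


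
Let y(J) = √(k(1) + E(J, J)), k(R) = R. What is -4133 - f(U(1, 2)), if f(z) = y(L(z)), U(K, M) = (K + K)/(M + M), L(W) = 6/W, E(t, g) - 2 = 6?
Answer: -4136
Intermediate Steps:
E(t, g) = 8 (E(t, g) = 2 + 6 = 8)
U(K, M) = K/M (U(K, M) = (2*K)/((2*M)) = (2*K)*(1/(2*M)) = K/M)
y(J) = 3 (y(J) = √(1 + 8) = √9 = 3)
f(z) = 3
-4133 - f(U(1, 2)) = -4133 - 1*3 = -4133 - 3 = -4136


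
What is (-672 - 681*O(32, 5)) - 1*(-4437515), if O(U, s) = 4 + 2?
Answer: 4432757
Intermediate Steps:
O(U, s) = 6
(-672 - 681*O(32, 5)) - 1*(-4437515) = (-672 - 681*6) - 1*(-4437515) = (-672 - 4086) + 4437515 = -4758 + 4437515 = 4432757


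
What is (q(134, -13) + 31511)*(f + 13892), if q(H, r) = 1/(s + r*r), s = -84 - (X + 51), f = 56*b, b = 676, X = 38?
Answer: 1630618291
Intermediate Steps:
f = 37856 (f = 56*676 = 37856)
s = -173 (s = -84 - (38 + 51) = -84 - 1*89 = -84 - 89 = -173)
q(H, r) = 1/(-173 + r²) (q(H, r) = 1/(-173 + r*r) = 1/(-173 + r²))
(q(134, -13) + 31511)*(f + 13892) = (1/(-173 + (-13)²) + 31511)*(37856 + 13892) = (1/(-173 + 169) + 31511)*51748 = (1/(-4) + 31511)*51748 = (-¼ + 31511)*51748 = (126043/4)*51748 = 1630618291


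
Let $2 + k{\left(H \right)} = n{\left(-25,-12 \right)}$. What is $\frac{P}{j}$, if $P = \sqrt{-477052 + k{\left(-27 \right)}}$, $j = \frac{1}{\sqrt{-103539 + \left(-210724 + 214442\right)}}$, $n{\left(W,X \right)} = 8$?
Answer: $- \sqrt{47619208766} \approx -2.1822 \cdot 10^{5}$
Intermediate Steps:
$k{\left(H \right)} = 6$ ($k{\left(H \right)} = -2 + 8 = 6$)
$j = - \frac{i \sqrt{99821}}{99821}$ ($j = \frac{1}{\sqrt{-103539 + 3718}} = \frac{1}{\sqrt{-99821}} = \frac{1}{i \sqrt{99821}} = - \frac{i \sqrt{99821}}{99821} \approx - 0.0031651 i$)
$P = i \sqrt{477046}$ ($P = \sqrt{-477052 + 6} = \sqrt{-477046} = i \sqrt{477046} \approx 690.69 i$)
$\frac{P}{j} = \frac{i \sqrt{477046}}{\left(- \frac{1}{99821}\right) i \sqrt{99821}} = i \sqrt{477046} i \sqrt{99821} = - \sqrt{47619208766}$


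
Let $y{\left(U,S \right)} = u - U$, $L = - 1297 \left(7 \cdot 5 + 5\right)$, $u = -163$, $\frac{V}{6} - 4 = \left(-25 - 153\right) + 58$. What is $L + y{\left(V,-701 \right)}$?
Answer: $-51347$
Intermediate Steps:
$V = -696$ ($V = 24 + 6 \left(\left(-25 - 153\right) + 58\right) = 24 + 6 \left(-178 + 58\right) = 24 + 6 \left(-120\right) = 24 - 720 = -696$)
$L = -51880$ ($L = - 1297 \left(35 + 5\right) = \left(-1297\right) 40 = -51880$)
$y{\left(U,S \right)} = -163 - U$
$L + y{\left(V,-701 \right)} = -51880 - -533 = -51880 + \left(-163 + 696\right) = -51880 + 533 = -51347$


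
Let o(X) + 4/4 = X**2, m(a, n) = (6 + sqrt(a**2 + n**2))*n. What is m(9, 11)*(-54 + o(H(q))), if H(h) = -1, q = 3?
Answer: -3564 - 594*sqrt(202) ≈ -12006.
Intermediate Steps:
m(a, n) = n*(6 + sqrt(a**2 + n**2))
o(X) = -1 + X**2
m(9, 11)*(-54 + o(H(q))) = (11*(6 + sqrt(9**2 + 11**2)))*(-54 + (-1 + (-1)**2)) = (11*(6 + sqrt(81 + 121)))*(-54 + (-1 + 1)) = (11*(6 + sqrt(202)))*(-54 + 0) = (66 + 11*sqrt(202))*(-54) = -3564 - 594*sqrt(202)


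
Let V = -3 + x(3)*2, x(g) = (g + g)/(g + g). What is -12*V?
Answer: 12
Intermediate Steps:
x(g) = 1 (x(g) = (2*g)/((2*g)) = (2*g)*(1/(2*g)) = 1)
V = -1 (V = -3 + 1*2 = -3 + 2 = -1)
-12*V = -12*(-1) = 12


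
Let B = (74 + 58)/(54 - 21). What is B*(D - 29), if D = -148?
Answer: -708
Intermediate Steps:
B = 4 (B = 132/33 = 132*(1/33) = 4)
B*(D - 29) = 4*(-148 - 29) = 4*(-177) = -708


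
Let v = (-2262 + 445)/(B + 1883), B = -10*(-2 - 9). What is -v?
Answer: 1817/1993 ≈ 0.91169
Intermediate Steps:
B = 110 (B = -10*(-11) = 110)
v = -1817/1993 (v = (-2262 + 445)/(110 + 1883) = -1817/1993 ≈ -0.91169)
-v = -1*(-1817/1993) = 1817/1993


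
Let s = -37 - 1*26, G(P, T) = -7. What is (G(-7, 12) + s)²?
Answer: 4900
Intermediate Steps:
s = -63 (s = -37 - 26 = -63)
(G(-7, 12) + s)² = (-7 - 63)² = (-70)² = 4900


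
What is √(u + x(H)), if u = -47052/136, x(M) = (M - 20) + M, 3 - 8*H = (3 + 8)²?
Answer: 9*I*√1411/17 ≈ 19.886*I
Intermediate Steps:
H = -59/4 (H = 3/8 - (3 + 8)²/8 = 3/8 - ⅛*11² = 3/8 - ⅛*121 = 3/8 - 121/8 = -59/4 ≈ -14.750)
x(M) = -20 + 2*M (x(M) = (-20 + M) + M = -20 + 2*M)
u = -11763/34 (u = -47052*1/136 = -11763/34 ≈ -345.97)
√(u + x(H)) = √(-11763/34 + (-20 + 2*(-59/4))) = √(-11763/34 + (-20 - 59/2)) = √(-11763/34 - 99/2) = √(-6723/17) = 9*I*√1411/17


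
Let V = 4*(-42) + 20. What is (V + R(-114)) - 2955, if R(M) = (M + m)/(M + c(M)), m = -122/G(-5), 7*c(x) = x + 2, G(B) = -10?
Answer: -2016441/650 ≈ -3102.2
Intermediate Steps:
V = -148 (V = -168 + 20 = -148)
c(x) = 2/7 + x/7 (c(x) = (x + 2)/7 = (2 + x)/7 = 2/7 + x/7)
m = 61/5 (m = -122/(-10) = -122*(-1/10) = 61/5 ≈ 12.200)
R(M) = (61/5 + M)/(2/7 + 8*M/7) (R(M) = (M + 61/5)/(M + (2/7 + M/7)) = (61/5 + M)/(2/7 + 8*M/7))
(V + R(-114)) - 2955 = (-148 + 7*(61 + 5*(-114))/(10*(1 + 4*(-114)))) - 2955 = (-148 + 7*(61 - 570)/(10*(1 - 456))) - 2955 = (-148 + (7/10)*(-509)/(-455)) - 2955 = (-148 + (7/10)*(-1/455)*(-509)) - 2955 = (-148 + 509/650) - 2955 = -95691/650 - 2955 = -2016441/650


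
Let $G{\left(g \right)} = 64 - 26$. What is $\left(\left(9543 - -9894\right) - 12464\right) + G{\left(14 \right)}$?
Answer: $7011$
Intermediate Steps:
$G{\left(g \right)} = 38$ ($G{\left(g \right)} = 64 - 26 = 38$)
$\left(\left(9543 - -9894\right) - 12464\right) + G{\left(14 \right)} = \left(\left(9543 - -9894\right) - 12464\right) + 38 = \left(\left(9543 + 9894\right) - 12464\right) + 38 = \left(19437 - 12464\right) + 38 = 6973 + 38 = 7011$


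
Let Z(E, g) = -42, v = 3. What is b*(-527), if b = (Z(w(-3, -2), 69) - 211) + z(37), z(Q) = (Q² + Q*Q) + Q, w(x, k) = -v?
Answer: -1329094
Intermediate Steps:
w(x, k) = -3 (w(x, k) = -1*3 = -3)
z(Q) = Q + 2*Q² (z(Q) = (Q² + Q²) + Q = 2*Q² + Q = Q + 2*Q²)
b = 2522 (b = (-42 - 211) + 37*(1 + 2*37) = -253 + 37*(1 + 74) = -253 + 37*75 = -253 + 2775 = 2522)
b*(-527) = 2522*(-527) = -1329094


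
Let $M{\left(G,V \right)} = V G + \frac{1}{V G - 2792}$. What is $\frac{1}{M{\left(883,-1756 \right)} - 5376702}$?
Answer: $- \frac{1553340}{10760374515001} \approx -1.4436 \cdot 10^{-7}$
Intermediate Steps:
$M{\left(G,V \right)} = \frac{1}{-2792 + G V} + G V$ ($M{\left(G,V \right)} = G V + \frac{1}{G V - 2792} = G V + \frac{1}{-2792 + G V} = \frac{1}{-2792 + G V} + G V$)
$\frac{1}{M{\left(883,-1756 \right)} - 5376702} = \frac{1}{\frac{1 + 883^{2} \left(-1756\right)^{2} - 2465336 \left(-1756\right)}{-2792 + 883 \left(-1756\right)} - 5376702} = \frac{1}{\frac{1 + 779689 \cdot 3083536 + 4329130016}{-2792 - 1550548} - 5376702} = \frac{1}{\frac{1 + 2404199100304 + 4329130016}{-1553340} - 5376702} = \frac{1}{\left(- \frac{1}{1553340}\right) 2408528230321 - 5376702} = \frac{1}{- \frac{2408528230321}{1553340} - 5376702} = \frac{1}{- \frac{10760374515001}{1553340}} = - \frac{1553340}{10760374515001}$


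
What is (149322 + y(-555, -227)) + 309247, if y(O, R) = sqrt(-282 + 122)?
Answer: 458569 + 4*I*sqrt(10) ≈ 4.5857e+5 + 12.649*I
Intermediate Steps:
y(O, R) = 4*I*sqrt(10) (y(O, R) = sqrt(-160) = 4*I*sqrt(10))
(149322 + y(-555, -227)) + 309247 = (149322 + 4*I*sqrt(10)) + 309247 = 458569 + 4*I*sqrt(10)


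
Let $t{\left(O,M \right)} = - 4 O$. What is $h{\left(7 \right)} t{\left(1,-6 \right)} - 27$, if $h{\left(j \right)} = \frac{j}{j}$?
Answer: $-31$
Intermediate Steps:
$h{\left(j \right)} = 1$
$h{\left(7 \right)} t{\left(1,-6 \right)} - 27 = 1 \left(\left(-4\right) 1\right) - 27 = 1 \left(-4\right) - 27 = -4 - 27 = -31$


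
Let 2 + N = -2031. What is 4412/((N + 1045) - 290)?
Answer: -2206/639 ≈ -3.4523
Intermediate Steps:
N = -2033 (N = -2 - 2031 = -2033)
4412/((N + 1045) - 290) = 4412/((-2033 + 1045) - 290) = 4412/(-988 - 290) = 4412/(-1278) = 4412*(-1/1278) = -2206/639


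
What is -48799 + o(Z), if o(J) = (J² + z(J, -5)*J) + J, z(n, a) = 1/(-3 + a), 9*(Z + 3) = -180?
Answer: -386321/8 ≈ -48290.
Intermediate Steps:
Z = -23 (Z = -3 + (⅑)*(-180) = -3 - 20 = -23)
o(J) = J² + 7*J/8 (o(J) = (J² + J/(-3 - 5)) + J = (J² + J/(-8)) + J = (J² - J/8) + J = J² + 7*J/8)
-48799 + o(Z) = -48799 + (⅛)*(-23)*(7 + 8*(-23)) = -48799 + (⅛)*(-23)*(7 - 184) = -48799 + (⅛)*(-23)*(-177) = -48799 + 4071/8 = -386321/8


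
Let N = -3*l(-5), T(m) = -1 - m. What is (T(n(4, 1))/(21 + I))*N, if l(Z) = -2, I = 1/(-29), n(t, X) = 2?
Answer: -261/304 ≈ -0.85855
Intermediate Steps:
I = -1/29 ≈ -0.034483
N = 6 (N = -3*(-2) = 6)
(T(n(4, 1))/(21 + I))*N = ((-1 - 1*2)/(21 - 1/29))*6 = ((-1 - 2)/(608/29))*6 = ((29/608)*(-3))*6 = -87/608*6 = -261/304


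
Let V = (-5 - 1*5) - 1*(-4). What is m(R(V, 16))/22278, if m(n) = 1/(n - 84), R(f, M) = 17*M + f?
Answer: 1/4054596 ≈ 2.4663e-7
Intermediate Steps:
V = -6 (V = (-5 - 5) + 4 = -10 + 4 = -6)
R(f, M) = f + 17*M
m(n) = 1/(-84 + n)
m(R(V, 16))/22278 = 1/((-84 + (-6 + 17*16))*22278) = (1/22278)/(-84 + (-6 + 272)) = (1/22278)/(-84 + 266) = (1/22278)/182 = (1/182)*(1/22278) = 1/4054596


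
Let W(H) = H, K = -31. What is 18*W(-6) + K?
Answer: -139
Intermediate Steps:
18*W(-6) + K = 18*(-6) - 31 = -108 - 31 = -139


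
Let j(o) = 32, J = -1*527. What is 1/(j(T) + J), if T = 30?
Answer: -1/495 ≈ -0.0020202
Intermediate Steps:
J = -527
1/(j(T) + J) = 1/(32 - 527) = 1/(-495) = -1/495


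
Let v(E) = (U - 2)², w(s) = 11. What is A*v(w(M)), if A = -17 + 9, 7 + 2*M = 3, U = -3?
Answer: -200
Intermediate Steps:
M = -2 (M = -7/2 + (½)*3 = -7/2 + 3/2 = -2)
v(E) = 25 (v(E) = (-3 - 2)² = (-5)² = 25)
A = -8
A*v(w(M)) = -8*25 = -200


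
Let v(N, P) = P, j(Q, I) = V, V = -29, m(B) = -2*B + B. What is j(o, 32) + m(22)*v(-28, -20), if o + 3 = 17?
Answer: 411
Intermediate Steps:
o = 14 (o = -3 + 17 = 14)
m(B) = -B
j(Q, I) = -29
j(o, 32) + m(22)*v(-28, -20) = -29 - 1*22*(-20) = -29 - 22*(-20) = -29 + 440 = 411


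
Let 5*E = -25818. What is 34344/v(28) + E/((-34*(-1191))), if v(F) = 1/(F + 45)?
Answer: 84602490137/33745 ≈ 2.5071e+6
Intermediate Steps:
E = -25818/5 (E = (⅕)*(-25818) = -25818/5 ≈ -5163.6)
v(F) = 1/(45 + F)
34344/v(28) + E/((-34*(-1191))) = 34344/(1/(45 + 28)) - 25818/(5*((-34*(-1191)))) = 34344/(1/73) - 25818/5/40494 = 34344/(1/73) - 25818/5*1/40494 = 34344*73 - 4303/33745 = 2507112 - 4303/33745 = 84602490137/33745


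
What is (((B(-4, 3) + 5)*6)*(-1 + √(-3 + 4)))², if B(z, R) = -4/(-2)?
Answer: 0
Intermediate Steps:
B(z, R) = 2 (B(z, R) = -4*(-½) = 2)
(((B(-4, 3) + 5)*6)*(-1 + √(-3 + 4)))² = (((2 + 5)*6)*(-1 + √(-3 + 4)))² = ((7*6)*(-1 + √1))² = (42*(-1 + 1))² = (42*0)² = 0² = 0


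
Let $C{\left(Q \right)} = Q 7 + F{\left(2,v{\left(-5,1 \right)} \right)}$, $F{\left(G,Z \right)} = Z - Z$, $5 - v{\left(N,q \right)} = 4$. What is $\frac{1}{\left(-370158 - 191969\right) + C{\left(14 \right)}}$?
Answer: $- \frac{1}{562029} \approx -1.7793 \cdot 10^{-6}$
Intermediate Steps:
$v{\left(N,q \right)} = 1$ ($v{\left(N,q \right)} = 5 - 4 = 1$)
$F{\left(G,Z \right)} = 0$
$C{\left(Q \right)} = 7 Q$ ($C{\left(Q \right)} = Q 7 + 0 = 7 Q + 0 = 7 Q$)
$\frac{1}{\left(-370158 - 191969\right) + C{\left(14 \right)}} = \frac{1}{\left(-370158 - 191969\right) + 7 \cdot 14} = \frac{1}{\left(-370158 - 191969\right) + 98} = \frac{1}{-562127 + 98} = \frac{1}{-562029} = - \frac{1}{562029}$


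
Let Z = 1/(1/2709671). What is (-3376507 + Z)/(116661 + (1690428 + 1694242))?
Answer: -666836/3501331 ≈ -0.19045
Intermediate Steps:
Z = 2709671 (Z = 1/(1/2709671) = 2709671)
(-3376507 + Z)/(116661 + (1690428 + 1694242)) = (-3376507 + 2709671)/(116661 + (1690428 + 1694242)) = -666836/(116661 + 3384670) = -666836/3501331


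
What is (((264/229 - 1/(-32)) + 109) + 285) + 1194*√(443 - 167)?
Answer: 2895909/7328 + 2388*√69 ≈ 20231.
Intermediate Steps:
(((264/229 - 1/(-32)) + 109) + 285) + 1194*√(443 - 167) = (((264*(1/229) - 1*(-1/32)) + 109) + 285) + 1194*√276 = (((264/229 + 1/32) + 109) + 285) + 1194*(2*√69) = ((8677/7328 + 109) + 285) + 2388*√69 = (807429/7328 + 285) + 2388*√69 = 2895909/7328 + 2388*√69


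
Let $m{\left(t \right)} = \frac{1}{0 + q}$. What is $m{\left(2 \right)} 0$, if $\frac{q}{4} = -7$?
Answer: $0$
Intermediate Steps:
$q = -28$ ($q = 4 \left(-7\right) = -28$)
$m{\left(t \right)} = - \frac{1}{28}$ ($m{\left(t \right)} = \frac{1}{0 - 28} = \frac{1}{-28} = - \frac{1}{28}$)
$m{\left(2 \right)} 0 = \left(- \frac{1}{28}\right) 0 = 0$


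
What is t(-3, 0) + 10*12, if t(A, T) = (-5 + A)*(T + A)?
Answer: 144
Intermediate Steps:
t(A, T) = (-5 + A)*(A + T)
t(-3, 0) + 10*12 = ((-3)² - 5*(-3) - 5*0 - 3*0) + 10*12 = (9 + 15 + 0 + 0) + 120 = 24 + 120 = 144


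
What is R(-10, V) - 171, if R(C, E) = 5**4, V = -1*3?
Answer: 454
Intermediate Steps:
V = -3
R(C, E) = 625
R(-10, V) - 171 = 625 - 171 = 454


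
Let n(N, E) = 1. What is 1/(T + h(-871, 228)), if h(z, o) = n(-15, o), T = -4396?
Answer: -1/4395 ≈ -0.00022753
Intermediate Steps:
h(z, o) = 1
1/(T + h(-871, 228)) = 1/(-4396 + 1) = 1/(-4395) = -1/4395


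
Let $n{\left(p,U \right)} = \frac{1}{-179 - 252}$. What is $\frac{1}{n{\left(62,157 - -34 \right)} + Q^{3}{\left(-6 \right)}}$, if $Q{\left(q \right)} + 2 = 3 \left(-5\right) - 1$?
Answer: $- \frac{431}{2513593} \approx -0.00017147$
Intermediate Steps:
$Q{\left(q \right)} = -18$ ($Q{\left(q \right)} = -2 + \left(3 \left(-5\right) - 1\right) = -2 - 16 = -18$)
$n{\left(p,U \right)} = - \frac{1}{431}$ ($n{\left(p,U \right)} = \frac{1}{-431} = - \frac{1}{431}$)
$\frac{1}{n{\left(62,157 - -34 \right)} + Q^{3}{\left(-6 \right)}} = \frac{1}{- \frac{1}{431} + \left(-18\right)^{3}} = \frac{1}{- \frac{1}{431} - 5832} = \frac{1}{- \frac{2513593}{431}} = - \frac{431}{2513593}$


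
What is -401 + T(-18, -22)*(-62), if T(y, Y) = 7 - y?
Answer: -1951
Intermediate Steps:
-401 + T(-18, -22)*(-62) = -401 + (7 - 1*(-18))*(-62) = -401 + (7 + 18)*(-62) = -401 + 25*(-62) = -401 - 1550 = -1951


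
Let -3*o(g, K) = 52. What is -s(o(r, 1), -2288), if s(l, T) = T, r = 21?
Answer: 2288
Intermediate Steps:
o(g, K) = -52/3 (o(g, K) = -⅓*52 = -52/3)
-s(o(r, 1), -2288) = -1*(-2288) = 2288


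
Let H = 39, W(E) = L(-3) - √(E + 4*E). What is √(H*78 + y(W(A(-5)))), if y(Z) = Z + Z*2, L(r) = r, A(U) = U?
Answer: √(3033 - 15*I) ≈ 55.073 - 0.1362*I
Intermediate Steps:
W(E) = -3 - √5*√E (W(E) = -3 - √(E + 4*E) = -3 - √(5*E) = -3 - √5*√E)
y(Z) = 3*Z (y(Z) = Z + 2*Z = 3*Z)
√(H*78 + y(W(A(-5)))) = √(39*78 + 3*(-3 - √5*√(-5))) = √(3042 + 3*(-3 - √5*I*√5)) = √(3042 + 3*(-3 - 5*I)) = √(3042 + (-9 - 15*I)) = √(3033 - 15*I)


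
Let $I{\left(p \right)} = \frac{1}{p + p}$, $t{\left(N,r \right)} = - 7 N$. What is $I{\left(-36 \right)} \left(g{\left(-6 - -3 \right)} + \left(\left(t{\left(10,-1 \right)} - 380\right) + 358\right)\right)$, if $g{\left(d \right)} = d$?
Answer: $\frac{95}{72} \approx 1.3194$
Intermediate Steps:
$I{\left(p \right)} = \frac{1}{2 p}$
$I{\left(-36 \right)} \left(g{\left(-6 - -3 \right)} + \left(\left(t{\left(10,-1 \right)} - 380\right) + 358\right)\right) = \frac{1}{2 \left(-36\right)} \left(\left(-6 - -3\right) + \left(\left(\left(-7\right) 10 - 380\right) + 358\right)\right) = \frac{1}{2} \left(- \frac{1}{36}\right) \left(\left(-6 + 3\right) + \left(\left(-70 - 380\right) + 358\right)\right) = - \frac{-3 + \left(-450 + 358\right)}{72} = - \frac{-3 - 92}{72} = \left(- \frac{1}{72}\right) \left(-95\right) = \frac{95}{72}$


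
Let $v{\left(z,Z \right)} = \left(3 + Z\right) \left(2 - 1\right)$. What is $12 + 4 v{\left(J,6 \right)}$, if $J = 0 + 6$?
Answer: $48$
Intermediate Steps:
$J = 6$
$v{\left(z,Z \right)} = 3 + Z$ ($v{\left(z,Z \right)} = \left(3 + Z\right) 1 = 3 + Z$)
$12 + 4 v{\left(J,6 \right)} = 12 + 4 \left(3 + 6\right) = 12 + 4 \cdot 9 = 12 + 36 = 48$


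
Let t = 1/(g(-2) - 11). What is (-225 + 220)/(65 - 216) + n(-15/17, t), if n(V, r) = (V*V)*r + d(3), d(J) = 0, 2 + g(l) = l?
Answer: -820/43639 ≈ -0.018791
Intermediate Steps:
g(l) = -2 + l
t = -1/15 (t = 1/((-2 - 2) - 11) = 1/(-4 - 11) = 1/(-15) = -1/15 ≈ -0.066667)
n(V, r) = r*V² (n(V, r) = (V*V)*r + 0 = V²*r + 0 = r*V² + 0 = r*V²)
(-225 + 220)/(65 - 216) + n(-15/17, t) = (-225 + 220)/(65 - 216) - (-15/17)²/15 = -5/(-151) - (-15*1/17)²/15 = -5*(-1/151) - (-15/17)²/15 = 5/151 - 1/15*225/289 = 5/151 - 15/289 = -820/43639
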